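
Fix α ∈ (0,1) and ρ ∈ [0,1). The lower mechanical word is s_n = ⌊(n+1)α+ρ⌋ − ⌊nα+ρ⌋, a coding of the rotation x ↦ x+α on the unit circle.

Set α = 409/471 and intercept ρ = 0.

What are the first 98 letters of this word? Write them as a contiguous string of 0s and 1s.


01111110111111101111110111111101111110111111101111111011111101111111011111101111111011111110111111

n=0: ⌊(1·409)/471⌋ − ⌊(0·409)/471⌋ = ⌊409/471⌋ − ⌊0/471⌋ = 0 − 0 = 0
n=1: ⌊(2·409)/471⌋ − ⌊(1·409)/471⌋ = ⌊818/471⌋ − ⌊409/471⌋ = 1 − 0 = 1
n=2: ⌊(3·409)/471⌋ − ⌊(2·409)/471⌋ = ⌊1227/471⌋ − ⌊818/471⌋ = 2 − 1 = 1
n=3: ⌊(4·409)/471⌋ − ⌊(3·409)/471⌋ = ⌊1636/471⌋ − ⌊1227/471⌋ = 3 − 2 = 1
n=4: ⌊(5·409)/471⌋ − ⌊(4·409)/471⌋ = ⌊2045/471⌋ − ⌊1636/471⌋ = 4 − 3 = 1
n=5: ⌊(6·409)/471⌋ − ⌊(5·409)/471⌋ = ⌊2454/471⌋ − ⌊2045/471⌋ = 5 − 4 = 1
n=6: ⌊(7·409)/471⌋ − ⌊(6·409)/471⌋ = ⌊2863/471⌋ − ⌊2454/471⌋ = 6 − 5 = 1
n=7: ⌊(8·409)/471⌋ − ⌊(7·409)/471⌋ = ⌊3272/471⌋ − ⌊2863/471⌋ = 6 − 6 = 0
n=8: ⌊(9·409)/471⌋ − ⌊(8·409)/471⌋ = ⌊3681/471⌋ − ⌊3272/471⌋ = 7 − 6 = 1
n=9: ⌊(10·409)/471⌋ − ⌊(9·409)/471⌋ = ⌊4090/471⌋ − ⌊3681/471⌋ = 8 − 7 = 1
n=10: ⌊(11·409)/471⌋ − ⌊(10·409)/471⌋ = ⌊4499/471⌋ − ⌊4090/471⌋ = 9 − 8 = 1
n=11: ⌊(12·409)/471⌋ − ⌊(11·409)/471⌋ = ⌊4908/471⌋ − ⌊4499/471⌋ = 10 − 9 = 1
n=12: ⌊(13·409)/471⌋ − ⌊(12·409)/471⌋ = ⌊5317/471⌋ − ⌊4908/471⌋ = 11 − 10 = 1
n=13: ⌊(14·409)/471⌋ − ⌊(13·409)/471⌋ = ⌊5726/471⌋ − ⌊5317/471⌋ = 12 − 11 = 1
n=14: ⌊(15·409)/471⌋ − ⌊(14·409)/471⌋ = ⌊6135/471⌋ − ⌊5726/471⌋ = 13 − 12 = 1
n=15: ⌊(16·409)/471⌋ − ⌊(15·409)/471⌋ = ⌊6544/471⌋ − ⌊6135/471⌋ = 13 − 13 = 0
n=16: ⌊(17·409)/471⌋ − ⌊(16·409)/471⌋ = ⌊6953/471⌋ − ⌊6544/471⌋ = 14 − 13 = 1
n=17: ⌊(18·409)/471⌋ − ⌊(17·409)/471⌋ = ⌊7362/471⌋ − ⌊6953/471⌋ = 15 − 14 = 1
n=18: ⌊(19·409)/471⌋ − ⌊(18·409)/471⌋ = ⌊7771/471⌋ − ⌊7362/471⌋ = 16 − 15 = 1
n=19: ⌊(20·409)/471⌋ − ⌊(19·409)/471⌋ = ⌊8180/471⌋ − ⌊7771/471⌋ = 17 − 16 = 1
n=20: ⌊(21·409)/471⌋ − ⌊(20·409)/471⌋ = ⌊8589/471⌋ − ⌊8180/471⌋ = 18 − 17 = 1
n=21: ⌊(22·409)/471⌋ − ⌊(21·409)/471⌋ = ⌊8998/471⌋ − ⌊8589/471⌋ = 19 − 18 = 1
n=22: ⌊(23·409)/471⌋ − ⌊(22·409)/471⌋ = ⌊9407/471⌋ − ⌊8998/471⌋ = 19 − 19 = 0
n=23: ⌊(24·409)/471⌋ − ⌊(23·409)/471⌋ = ⌊9816/471⌋ − ⌊9407/471⌋ = 20 − 19 = 1
n=24: ⌊(25·409)/471⌋ − ⌊(24·409)/471⌋ = ⌊10225/471⌋ − ⌊9816/471⌋ = 21 − 20 = 1
n=25: ⌊(26·409)/471⌋ − ⌊(25·409)/471⌋ = ⌊10634/471⌋ − ⌊10225/471⌋ = 22 − 21 = 1
n=26: ⌊(27·409)/471⌋ − ⌊(26·409)/471⌋ = ⌊11043/471⌋ − ⌊10634/471⌋ = 23 − 22 = 1
n=27: ⌊(28·409)/471⌋ − ⌊(27·409)/471⌋ = ⌊11452/471⌋ − ⌊11043/471⌋ = 24 − 23 = 1
n=28: ⌊(29·409)/471⌋ − ⌊(28·409)/471⌋ = ⌊11861/471⌋ − ⌊11452/471⌋ = 25 − 24 = 1
n=29: ⌊(30·409)/471⌋ − ⌊(29·409)/471⌋ = ⌊12270/471⌋ − ⌊11861/471⌋ = 26 − 25 = 1
n=30: ⌊(31·409)/471⌋ − ⌊(30·409)/471⌋ = ⌊12679/471⌋ − ⌊12270/471⌋ = 26 − 26 = 0
n=31: ⌊(32·409)/471⌋ − ⌊(31·409)/471⌋ = ⌊13088/471⌋ − ⌊12679/471⌋ = 27 − 26 = 1
n=32: ⌊(33·409)/471⌋ − ⌊(32·409)/471⌋ = ⌊13497/471⌋ − ⌊13088/471⌋ = 28 − 27 = 1
n=33: ⌊(34·409)/471⌋ − ⌊(33·409)/471⌋ = ⌊13906/471⌋ − ⌊13497/471⌋ = 29 − 28 = 1
n=34: ⌊(35·409)/471⌋ − ⌊(34·409)/471⌋ = ⌊14315/471⌋ − ⌊13906/471⌋ = 30 − 29 = 1
n=35: ⌊(36·409)/471⌋ − ⌊(35·409)/471⌋ = ⌊14724/471⌋ − ⌊14315/471⌋ = 31 − 30 = 1
n=36: ⌊(37·409)/471⌋ − ⌊(36·409)/471⌋ = ⌊15133/471⌋ − ⌊14724/471⌋ = 32 − 31 = 1
n=37: ⌊(38·409)/471⌋ − ⌊(37·409)/471⌋ = ⌊15542/471⌋ − ⌊15133/471⌋ = 32 − 32 = 0
n=38: ⌊(39·409)/471⌋ − ⌊(38·409)/471⌋ = ⌊15951/471⌋ − ⌊15542/471⌋ = 33 − 32 = 1
n=39: ⌊(40·409)/471⌋ − ⌊(39·409)/471⌋ = ⌊16360/471⌋ − ⌊15951/471⌋ = 34 − 33 = 1
n=40: ⌊(41·409)/471⌋ − ⌊(40·409)/471⌋ = ⌊16769/471⌋ − ⌊16360/471⌋ = 35 − 34 = 1
n=41: ⌊(42·409)/471⌋ − ⌊(41·409)/471⌋ = ⌊17178/471⌋ − ⌊16769/471⌋ = 36 − 35 = 1
n=42: ⌊(43·409)/471⌋ − ⌊(42·409)/471⌋ = ⌊17587/471⌋ − ⌊17178/471⌋ = 37 − 36 = 1
n=43: ⌊(44·409)/471⌋ − ⌊(43·409)/471⌋ = ⌊17996/471⌋ − ⌊17587/471⌋ = 38 − 37 = 1
n=44: ⌊(45·409)/471⌋ − ⌊(44·409)/471⌋ = ⌊18405/471⌋ − ⌊17996/471⌋ = 39 − 38 = 1
n=45: ⌊(46·409)/471⌋ − ⌊(45·409)/471⌋ = ⌊18814/471⌋ − ⌊18405/471⌋ = 39 − 39 = 0
n=46: ⌊(47·409)/471⌋ − ⌊(46·409)/471⌋ = ⌊19223/471⌋ − ⌊18814/471⌋ = 40 − 39 = 1
n=47: ⌊(48·409)/471⌋ − ⌊(47·409)/471⌋ = ⌊19632/471⌋ − ⌊19223/471⌋ = 41 − 40 = 1
n=48: ⌊(49·409)/471⌋ − ⌊(48·409)/471⌋ = ⌊20041/471⌋ − ⌊19632/471⌋ = 42 − 41 = 1
n=49: ⌊(50·409)/471⌋ − ⌊(49·409)/471⌋ = ⌊20450/471⌋ − ⌊20041/471⌋ = 43 − 42 = 1
n=50: ⌊(51·409)/471⌋ − ⌊(50·409)/471⌋ = ⌊20859/471⌋ − ⌊20450/471⌋ = 44 − 43 = 1
n=51: ⌊(52·409)/471⌋ − ⌊(51·409)/471⌋ = ⌊21268/471⌋ − ⌊20859/471⌋ = 45 − 44 = 1
n=52: ⌊(53·409)/471⌋ − ⌊(52·409)/471⌋ = ⌊21677/471⌋ − ⌊21268/471⌋ = 46 − 45 = 1
n=53: ⌊(54·409)/471⌋ − ⌊(53·409)/471⌋ = ⌊22086/471⌋ − ⌊21677/471⌋ = 46 − 46 = 0
n=54: ⌊(55·409)/471⌋ − ⌊(54·409)/471⌋ = ⌊22495/471⌋ − ⌊22086/471⌋ = 47 − 46 = 1
n=55: ⌊(56·409)/471⌋ − ⌊(55·409)/471⌋ = ⌊22904/471⌋ − ⌊22495/471⌋ = 48 − 47 = 1
n=56: ⌊(57·409)/471⌋ − ⌊(56·409)/471⌋ = ⌊23313/471⌋ − ⌊22904/471⌋ = 49 − 48 = 1
n=57: ⌊(58·409)/471⌋ − ⌊(57·409)/471⌋ = ⌊23722/471⌋ − ⌊23313/471⌋ = 50 − 49 = 1
n=58: ⌊(59·409)/471⌋ − ⌊(58·409)/471⌋ = ⌊24131/471⌋ − ⌊23722/471⌋ = 51 − 50 = 1
n=59: ⌊(60·409)/471⌋ − ⌊(59·409)/471⌋ = ⌊24540/471⌋ − ⌊24131/471⌋ = 52 − 51 = 1
n=60: ⌊(61·409)/471⌋ − ⌊(60·409)/471⌋ = ⌊24949/471⌋ − ⌊24540/471⌋ = 52 − 52 = 0
n=61: ⌊(62·409)/471⌋ − ⌊(61·409)/471⌋ = ⌊25358/471⌋ − ⌊24949/471⌋ = 53 − 52 = 1
n=62: ⌊(63·409)/471⌋ − ⌊(62·409)/471⌋ = ⌊25767/471⌋ − ⌊25358/471⌋ = 54 − 53 = 1
n=63: ⌊(64·409)/471⌋ − ⌊(63·409)/471⌋ = ⌊26176/471⌋ − ⌊25767/471⌋ = 55 − 54 = 1
n=64: ⌊(65·409)/471⌋ − ⌊(64·409)/471⌋ = ⌊26585/471⌋ − ⌊26176/471⌋ = 56 − 55 = 1
n=65: ⌊(66·409)/471⌋ − ⌊(65·409)/471⌋ = ⌊26994/471⌋ − ⌊26585/471⌋ = 57 − 56 = 1
n=66: ⌊(67·409)/471⌋ − ⌊(66·409)/471⌋ = ⌊27403/471⌋ − ⌊26994/471⌋ = 58 − 57 = 1
n=67: ⌊(68·409)/471⌋ − ⌊(67·409)/471⌋ = ⌊27812/471⌋ − ⌊27403/471⌋ = 59 − 58 = 1
n=68: ⌊(69·409)/471⌋ − ⌊(68·409)/471⌋ = ⌊28221/471⌋ − ⌊27812/471⌋ = 59 − 59 = 0
n=69: ⌊(70·409)/471⌋ − ⌊(69·409)/471⌋ = ⌊28630/471⌋ − ⌊28221/471⌋ = 60 − 59 = 1
n=70: ⌊(71·409)/471⌋ − ⌊(70·409)/471⌋ = ⌊29039/471⌋ − ⌊28630/471⌋ = 61 − 60 = 1
n=71: ⌊(72·409)/471⌋ − ⌊(71·409)/471⌋ = ⌊29448/471⌋ − ⌊29039/471⌋ = 62 − 61 = 1
n=72: ⌊(73·409)/471⌋ − ⌊(72·409)/471⌋ = ⌊29857/471⌋ − ⌊29448/471⌋ = 63 − 62 = 1
n=73: ⌊(74·409)/471⌋ − ⌊(73·409)/471⌋ = ⌊30266/471⌋ − ⌊29857/471⌋ = 64 − 63 = 1
n=74: ⌊(75·409)/471⌋ − ⌊(74·409)/471⌋ = ⌊30675/471⌋ − ⌊30266/471⌋ = 65 − 64 = 1
n=75: ⌊(76·409)/471⌋ − ⌊(75·409)/471⌋ = ⌊31084/471⌋ − ⌊30675/471⌋ = 65 − 65 = 0
n=76: ⌊(77·409)/471⌋ − ⌊(76·409)/471⌋ = ⌊31493/471⌋ − ⌊31084/471⌋ = 66 − 65 = 1
n=77: ⌊(78·409)/471⌋ − ⌊(77·409)/471⌋ = ⌊31902/471⌋ − ⌊31493/471⌋ = 67 − 66 = 1
n=78: ⌊(79·409)/471⌋ − ⌊(78·409)/471⌋ = ⌊32311/471⌋ − ⌊31902/471⌋ = 68 − 67 = 1
n=79: ⌊(80·409)/471⌋ − ⌊(79·409)/471⌋ = ⌊32720/471⌋ − ⌊32311/471⌋ = 69 − 68 = 1
n=80: ⌊(81·409)/471⌋ − ⌊(80·409)/471⌋ = ⌊33129/471⌋ − ⌊32720/471⌋ = 70 − 69 = 1
n=81: ⌊(82·409)/471⌋ − ⌊(81·409)/471⌋ = ⌊33538/471⌋ − ⌊33129/471⌋ = 71 − 70 = 1
n=82: ⌊(83·409)/471⌋ − ⌊(82·409)/471⌋ = ⌊33947/471⌋ − ⌊33538/471⌋ = 72 − 71 = 1
n=83: ⌊(84·409)/471⌋ − ⌊(83·409)/471⌋ = ⌊34356/471⌋ − ⌊33947/471⌋ = 72 − 72 = 0
n=84: ⌊(85·409)/471⌋ − ⌊(84·409)/471⌋ = ⌊34765/471⌋ − ⌊34356/471⌋ = 73 − 72 = 1
n=85: ⌊(86·409)/471⌋ − ⌊(85·409)/471⌋ = ⌊35174/471⌋ − ⌊34765/471⌋ = 74 − 73 = 1
n=86: ⌊(87·409)/471⌋ − ⌊(86·409)/471⌋ = ⌊35583/471⌋ − ⌊35174/471⌋ = 75 − 74 = 1
n=87: ⌊(88·409)/471⌋ − ⌊(87·409)/471⌋ = ⌊35992/471⌋ − ⌊35583/471⌋ = 76 − 75 = 1
n=88: ⌊(89·409)/471⌋ − ⌊(88·409)/471⌋ = ⌊36401/471⌋ − ⌊35992/471⌋ = 77 − 76 = 1
n=89: ⌊(90·409)/471⌋ − ⌊(89·409)/471⌋ = ⌊36810/471⌋ − ⌊36401/471⌋ = 78 − 77 = 1
n=90: ⌊(91·409)/471⌋ − ⌊(90·409)/471⌋ = ⌊37219/471⌋ − ⌊36810/471⌋ = 79 − 78 = 1
n=91: ⌊(92·409)/471⌋ − ⌊(91·409)/471⌋ = ⌊37628/471⌋ − ⌊37219/471⌋ = 79 − 79 = 0
n=92: ⌊(93·409)/471⌋ − ⌊(92·409)/471⌋ = ⌊38037/471⌋ − ⌊37628/471⌋ = 80 − 79 = 1
n=93: ⌊(94·409)/471⌋ − ⌊(93·409)/471⌋ = ⌊38446/471⌋ − ⌊38037/471⌋ = 81 − 80 = 1
n=94: ⌊(95·409)/471⌋ − ⌊(94·409)/471⌋ = ⌊38855/471⌋ − ⌊38446/471⌋ = 82 − 81 = 1
n=95: ⌊(96·409)/471⌋ − ⌊(95·409)/471⌋ = ⌊39264/471⌋ − ⌊38855/471⌋ = 83 − 82 = 1
n=96: ⌊(97·409)/471⌋ − ⌊(96·409)/471⌋ = ⌊39673/471⌋ − ⌊39264/471⌋ = 84 − 83 = 1
n=97: ⌊(98·409)/471⌋ − ⌊(97·409)/471⌋ = ⌊40082/471⌋ − ⌊39673/471⌋ = 85 − 84 = 1


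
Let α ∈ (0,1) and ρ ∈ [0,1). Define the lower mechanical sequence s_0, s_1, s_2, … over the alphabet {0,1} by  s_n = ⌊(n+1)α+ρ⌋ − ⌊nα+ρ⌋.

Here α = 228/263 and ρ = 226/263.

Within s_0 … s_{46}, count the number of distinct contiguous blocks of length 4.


5

t_n = ⌊(n·228+226)/263⌋ for n = 0 … 47:
  n=0…9: ⌊226/263⌋=0 ⌊454/263⌋=1 ⌊682/263⌋=2 ⌊910/263⌋=3 ⌊1138/263⌋=4 ⌊1366/263⌋=5 ⌊1594/263⌋=6 ⌊1822/263⌋=6 ⌊2050/263⌋=7 ⌊2278/263⌋=8
  n=10…19: ⌊2506/263⌋=9 ⌊2734/263⌋=10 ⌊2962/263⌋=11 ⌊3190/263⌋=12 ⌊3418/263⌋=12 ⌊3646/263⌋=13 ⌊3874/263⌋=14 ⌊4102/263⌋=15 ⌊4330/263⌋=16 ⌊4558/263⌋=17
  n=20…29: ⌊4786/263⌋=18 ⌊5014/263⌋=19 ⌊5242/263⌋=19 ⌊5470/263⌋=20 ⌊5698/263⌋=21 ⌊5926/263⌋=22 ⌊6154/263⌋=23 ⌊6382/263⌋=24 ⌊6610/263⌋=25 ⌊6838/263⌋=26
  n=30…39: ⌊7066/263⌋=26 ⌊7294/263⌋=27 ⌊7522/263⌋=28 ⌊7750/263⌋=29 ⌊7978/263⌋=30 ⌊8206/263⌋=31 ⌊8434/263⌋=32 ⌊8662/263⌋=32 ⌊8890/263⌋=33 ⌊9118/263⌋=34
  n=40…47: ⌊9346/263⌋=35 ⌊9574/263⌋=36 ⌊9802/263⌋=37 ⌊10030/263⌋=38 ⌊10258/263⌋=39 ⌊10486/263⌋=39 ⌊10714/263⌋=40 ⌊10942/263⌋=41
s_n = t_(n+1) − t_n for n = 0 … 46 gives
prefix = 11111101111110111111101111111011111101111111011
slide a length-4 window over [0..3] … [43..46] (44 windows); first occurrence of each distinct factor:
  [  0..  3] 1111
  [  3..  6] 1110
  [  4..  7] 1101
  [  5..  8] 1011
  [  6..  9] 0111
  (the other 39 windows repeat one of these)
distinct factors: {0111, 1011, 1101, 1110, 1111}
count = 5  (Sturmian bound for length 4 is 5)


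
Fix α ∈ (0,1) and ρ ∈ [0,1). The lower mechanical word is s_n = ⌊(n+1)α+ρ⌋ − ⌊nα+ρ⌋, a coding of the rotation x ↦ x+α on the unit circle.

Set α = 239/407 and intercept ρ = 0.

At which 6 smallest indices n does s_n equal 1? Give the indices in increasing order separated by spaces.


1 3 5 6 8 10

n=0: ⌊239/407⌋−⌊0/407⌋ = 0−0 = 0
n=1: ⌊478/407⌋−⌊239/407⌋ = 1−0 = 1  ← one
n=2: ⌊717/407⌋−⌊478/407⌋ = 1−1 = 0
n=3: ⌊956/407⌋−⌊717/407⌋ = 2−1 = 1  ← one
n=4: ⌊1195/407⌋−⌊956/407⌋ = 2−2 = 0
n=5: ⌊1434/407⌋−⌊1195/407⌋ = 3−2 = 1  ← one
n=6: ⌊1673/407⌋−⌊1434/407⌋ = 4−3 = 1  ← one
n=7: ⌊1912/407⌋−⌊1673/407⌋ = 4−4 = 0
n=8: ⌊2151/407⌋−⌊1912/407⌋ = 5−4 = 1  ← one
n=9: ⌊2390/407⌋−⌊2151/407⌋ = 5−5 = 0
n=10: ⌊2629/407⌋−⌊2390/407⌋ = 6−5 = 1  ← one
positions of the first 6 ones: 1 3 5 6 8 10


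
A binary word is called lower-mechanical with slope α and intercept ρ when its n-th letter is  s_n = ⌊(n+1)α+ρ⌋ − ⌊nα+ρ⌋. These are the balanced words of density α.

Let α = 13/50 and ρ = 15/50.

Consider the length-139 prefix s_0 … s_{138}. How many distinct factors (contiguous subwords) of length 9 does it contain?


t_n = ⌊(n·13+15)/50⌋ for n = 0 … 139:
  n=0…9: ⌊15/50⌋=0 ⌊28/50⌋=0 ⌊41/50⌋=0 ⌊54/50⌋=1 ⌊67/50⌋=1 ⌊80/50⌋=1 ⌊93/50⌋=1 ⌊106/50⌋=2 ⌊119/50⌋=2 ⌊132/50⌋=2
  n=10…19: ⌊145/50⌋=2 ⌊158/50⌋=3 ⌊171/50⌋=3 ⌊184/50⌋=3 ⌊197/50⌋=3 ⌊210/50⌋=4 ⌊223/50⌋=4 ⌊236/50⌋=4 ⌊249/50⌋=4 ⌊262/50⌋=5
  n=20…29: ⌊275/50⌋=5 ⌊288/50⌋=5 ⌊301/50⌋=6 ⌊314/50⌋=6 ⌊327/50⌋=6 ⌊340/50⌋=6 ⌊353/50⌋=7 ⌊366/50⌋=7 ⌊379/50⌋=7 ⌊392/50⌋=7
  n=30…39: ⌊405/50⌋=8 ⌊418/50⌋=8 ⌊431/50⌋=8 ⌊444/50⌋=8 ⌊457/50⌋=9 ⌊470/50⌋=9 ⌊483/50⌋=9 ⌊496/50⌋=9 ⌊509/50⌋=10 ⌊522/50⌋=10
  n=40…49: ⌊535/50⌋=10 ⌊548/50⌋=10 ⌊561/50⌋=11 ⌊574/50⌋=11 ⌊587/50⌋=11 ⌊600/50⌋=12 ⌊613/50⌋=12 ⌊626/50⌋=12 ⌊639/50⌋=12 ⌊652/50⌋=13
  n=50…59: ⌊665/50⌋=13 ⌊678/50⌋=13 ⌊691/50⌋=13 ⌊704/50⌋=14 ⌊717/50⌋=14 ⌊730/50⌋=14 ⌊743/50⌋=14 ⌊756/50⌋=15 ⌊769/50⌋=15 ⌊782/50⌋=15
  n=60…69: ⌊795/50⌋=15 ⌊808/50⌋=16 ⌊821/50⌋=16 ⌊834/50⌋=16 ⌊847/50⌋=16 ⌊860/50⌋=17 ⌊873/50⌋=17 ⌊886/50⌋=17 ⌊899/50⌋=17 ⌊912/50⌋=18
  n=70…79: ⌊925/50⌋=18 ⌊938/50⌋=18 ⌊951/50⌋=19 ⌊964/50⌋=19 ⌊977/50⌋=19 ⌊990/50⌋=19 ⌊1003/50⌋=20 ⌊1016/50⌋=20 ⌊1029/50⌋=20 ⌊1042/50⌋=20
  n=80…89: ⌊1055/50⌋=21 ⌊1068/50⌋=21 ⌊1081/50⌋=21 ⌊1094/50⌋=21 ⌊1107/50⌋=22 ⌊1120/50⌋=22 ⌊1133/50⌋=22 ⌊1146/50⌋=22 ⌊1159/50⌋=23 ⌊1172/50⌋=23
  n=90…99: ⌊1185/50⌋=23 ⌊1198/50⌋=23 ⌊1211/50⌋=24 ⌊1224/50⌋=24 ⌊1237/50⌋=24 ⌊1250/50⌋=25 ⌊1263/50⌋=25 ⌊1276/50⌋=25 ⌊1289/50⌋=25 ⌊1302/50⌋=26
  n=100…109: ⌊1315/50⌋=26 ⌊1328/50⌋=26 ⌊1341/50⌋=26 ⌊1354/50⌋=27 ⌊1367/50⌋=27 ⌊1380/50⌋=27 ⌊1393/50⌋=27 ⌊1406/50⌋=28 ⌊1419/50⌋=28 ⌊1432/50⌋=28
  n=110…119: ⌊1445/50⌋=28 ⌊1458/50⌋=29 ⌊1471/50⌋=29 ⌊1484/50⌋=29 ⌊1497/50⌋=29 ⌊1510/50⌋=30 ⌊1523/50⌋=30 ⌊1536/50⌋=30 ⌊1549/50⌋=30 ⌊1562/50⌋=31
  n=120…129: ⌊1575/50⌋=31 ⌊1588/50⌋=31 ⌊1601/50⌋=32 ⌊1614/50⌋=32 ⌊1627/50⌋=32 ⌊1640/50⌋=32 ⌊1653/50⌋=33 ⌊1666/50⌋=33 ⌊1679/50⌋=33 ⌊1692/50⌋=33
  n=130…139: ⌊1705/50⌋=34 ⌊1718/50⌋=34 ⌊1731/50⌋=34 ⌊1744/50⌋=34 ⌊1757/50⌋=35 ⌊1770/50⌋=35 ⌊1783/50⌋=35 ⌊1796/50⌋=35 ⌊1809/50⌋=36 ⌊1822/50⌋=36
s_n = t_(n+1) − t_n for n = 0 … 138 gives
prefix = 0010001000100010001001000100010001000100010010001000100010001000100010010001000100010001000100100010001000100010001000100100010001000100010
slide a length-9 window over [0..8] … [130..138] (131 windows); first occurrence of each distinct factor:
  [  0..  8] 001000100
  [  1..  9] 010001000
  [  2.. 10] 100010001
  [  3.. 11] 000100010
  [ 13.. 21] 010001001
  [ 14.. 22] 100010010
  [ 15.. 23] 000100100
  [ 16.. 24] 001001000
  [ 17.. 25] 010010001
  [ 18.. 26] 100100010
  (the other 121 windows repeat one of these)
distinct factors: {000100010, 000100100, 001000100, 001001000, 010001000, 010001001, 010010001, 100010001, 100010010, 100100010}
count = 10  (Sturmian bound for length 9 is 10)

10


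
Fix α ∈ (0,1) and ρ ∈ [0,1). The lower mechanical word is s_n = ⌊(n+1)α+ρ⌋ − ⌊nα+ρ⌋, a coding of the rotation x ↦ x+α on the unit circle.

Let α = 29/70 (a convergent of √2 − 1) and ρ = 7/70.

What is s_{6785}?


0

(n+1)α + ρ = (6786·29 + 7) / 70 = 196801/70
nα + ρ     = (6785·29 + 7) / 70 = 196772/70
⌊196801/70⌋ = 2811,  ⌊196772/70⌋ = 2811
s_{6785} = 2811 − 2811 = 0


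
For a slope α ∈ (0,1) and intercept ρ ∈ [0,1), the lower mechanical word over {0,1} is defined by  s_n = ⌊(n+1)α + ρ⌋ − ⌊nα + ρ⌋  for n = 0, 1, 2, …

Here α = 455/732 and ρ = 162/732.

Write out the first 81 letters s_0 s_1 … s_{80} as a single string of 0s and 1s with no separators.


011010110110101101101011011010110101101101011011010110110101101101011010110110101

n=0: ⌊(1·455+162)/732⌋ − ⌊(0·455+162)/732⌋ = ⌊617/732⌋ − ⌊162/732⌋ = 0 − 0 = 0
n=1: ⌊(2·455+162)/732⌋ − ⌊(1·455+162)/732⌋ = ⌊1072/732⌋ − ⌊617/732⌋ = 1 − 0 = 1
n=2: ⌊(3·455+162)/732⌋ − ⌊(2·455+162)/732⌋ = ⌊1527/732⌋ − ⌊1072/732⌋ = 2 − 1 = 1
n=3: ⌊(4·455+162)/732⌋ − ⌊(3·455+162)/732⌋ = ⌊1982/732⌋ − ⌊1527/732⌋ = 2 − 2 = 0
n=4: ⌊(5·455+162)/732⌋ − ⌊(4·455+162)/732⌋ = ⌊2437/732⌋ − ⌊1982/732⌋ = 3 − 2 = 1
n=5: ⌊(6·455+162)/732⌋ − ⌊(5·455+162)/732⌋ = ⌊2892/732⌋ − ⌊2437/732⌋ = 3 − 3 = 0
n=6: ⌊(7·455+162)/732⌋ − ⌊(6·455+162)/732⌋ = ⌊3347/732⌋ − ⌊2892/732⌋ = 4 − 3 = 1
n=7: ⌊(8·455+162)/732⌋ − ⌊(7·455+162)/732⌋ = ⌊3802/732⌋ − ⌊3347/732⌋ = 5 − 4 = 1
n=8: ⌊(9·455+162)/732⌋ − ⌊(8·455+162)/732⌋ = ⌊4257/732⌋ − ⌊3802/732⌋ = 5 − 5 = 0
n=9: ⌊(10·455+162)/732⌋ − ⌊(9·455+162)/732⌋ = ⌊4712/732⌋ − ⌊4257/732⌋ = 6 − 5 = 1
n=10: ⌊(11·455+162)/732⌋ − ⌊(10·455+162)/732⌋ = ⌊5167/732⌋ − ⌊4712/732⌋ = 7 − 6 = 1
n=11: ⌊(12·455+162)/732⌋ − ⌊(11·455+162)/732⌋ = ⌊5622/732⌋ − ⌊5167/732⌋ = 7 − 7 = 0
n=12: ⌊(13·455+162)/732⌋ − ⌊(12·455+162)/732⌋ = ⌊6077/732⌋ − ⌊5622/732⌋ = 8 − 7 = 1
n=13: ⌊(14·455+162)/732⌋ − ⌊(13·455+162)/732⌋ = ⌊6532/732⌋ − ⌊6077/732⌋ = 8 − 8 = 0
n=14: ⌊(15·455+162)/732⌋ − ⌊(14·455+162)/732⌋ = ⌊6987/732⌋ − ⌊6532/732⌋ = 9 − 8 = 1
n=15: ⌊(16·455+162)/732⌋ − ⌊(15·455+162)/732⌋ = ⌊7442/732⌋ − ⌊6987/732⌋ = 10 − 9 = 1
n=16: ⌊(17·455+162)/732⌋ − ⌊(16·455+162)/732⌋ = ⌊7897/732⌋ − ⌊7442/732⌋ = 10 − 10 = 0
n=17: ⌊(18·455+162)/732⌋ − ⌊(17·455+162)/732⌋ = ⌊8352/732⌋ − ⌊7897/732⌋ = 11 − 10 = 1
n=18: ⌊(19·455+162)/732⌋ − ⌊(18·455+162)/732⌋ = ⌊8807/732⌋ − ⌊8352/732⌋ = 12 − 11 = 1
n=19: ⌊(20·455+162)/732⌋ − ⌊(19·455+162)/732⌋ = ⌊9262/732⌋ − ⌊8807/732⌋ = 12 − 12 = 0
n=20: ⌊(21·455+162)/732⌋ − ⌊(20·455+162)/732⌋ = ⌊9717/732⌋ − ⌊9262/732⌋ = 13 − 12 = 1
n=21: ⌊(22·455+162)/732⌋ − ⌊(21·455+162)/732⌋ = ⌊10172/732⌋ − ⌊9717/732⌋ = 13 − 13 = 0
n=22: ⌊(23·455+162)/732⌋ − ⌊(22·455+162)/732⌋ = ⌊10627/732⌋ − ⌊10172/732⌋ = 14 − 13 = 1
n=23: ⌊(24·455+162)/732⌋ − ⌊(23·455+162)/732⌋ = ⌊11082/732⌋ − ⌊10627/732⌋ = 15 − 14 = 1
n=24: ⌊(25·455+162)/732⌋ − ⌊(24·455+162)/732⌋ = ⌊11537/732⌋ − ⌊11082/732⌋ = 15 − 15 = 0
n=25: ⌊(26·455+162)/732⌋ − ⌊(25·455+162)/732⌋ = ⌊11992/732⌋ − ⌊11537/732⌋ = 16 − 15 = 1
n=26: ⌊(27·455+162)/732⌋ − ⌊(26·455+162)/732⌋ = ⌊12447/732⌋ − ⌊11992/732⌋ = 17 − 16 = 1
n=27: ⌊(28·455+162)/732⌋ − ⌊(27·455+162)/732⌋ = ⌊12902/732⌋ − ⌊12447/732⌋ = 17 − 17 = 0
n=28: ⌊(29·455+162)/732⌋ − ⌊(28·455+162)/732⌋ = ⌊13357/732⌋ − ⌊12902/732⌋ = 18 − 17 = 1
n=29: ⌊(30·455+162)/732⌋ − ⌊(29·455+162)/732⌋ = ⌊13812/732⌋ − ⌊13357/732⌋ = 18 − 18 = 0
n=30: ⌊(31·455+162)/732⌋ − ⌊(30·455+162)/732⌋ = ⌊14267/732⌋ − ⌊13812/732⌋ = 19 − 18 = 1
n=31: ⌊(32·455+162)/732⌋ − ⌊(31·455+162)/732⌋ = ⌊14722/732⌋ − ⌊14267/732⌋ = 20 − 19 = 1
n=32: ⌊(33·455+162)/732⌋ − ⌊(32·455+162)/732⌋ = ⌊15177/732⌋ − ⌊14722/732⌋ = 20 − 20 = 0
n=33: ⌊(34·455+162)/732⌋ − ⌊(33·455+162)/732⌋ = ⌊15632/732⌋ − ⌊15177/732⌋ = 21 − 20 = 1
n=34: ⌊(35·455+162)/732⌋ − ⌊(34·455+162)/732⌋ = ⌊16087/732⌋ − ⌊15632/732⌋ = 21 − 21 = 0
n=35: ⌊(36·455+162)/732⌋ − ⌊(35·455+162)/732⌋ = ⌊16542/732⌋ − ⌊16087/732⌋ = 22 − 21 = 1
n=36: ⌊(37·455+162)/732⌋ − ⌊(36·455+162)/732⌋ = ⌊16997/732⌋ − ⌊16542/732⌋ = 23 − 22 = 1
n=37: ⌊(38·455+162)/732⌋ − ⌊(37·455+162)/732⌋ = ⌊17452/732⌋ − ⌊16997/732⌋ = 23 − 23 = 0
n=38: ⌊(39·455+162)/732⌋ − ⌊(38·455+162)/732⌋ = ⌊17907/732⌋ − ⌊17452/732⌋ = 24 − 23 = 1
n=39: ⌊(40·455+162)/732⌋ − ⌊(39·455+162)/732⌋ = ⌊18362/732⌋ − ⌊17907/732⌋ = 25 − 24 = 1
n=40: ⌊(41·455+162)/732⌋ − ⌊(40·455+162)/732⌋ = ⌊18817/732⌋ − ⌊18362/732⌋ = 25 − 25 = 0
n=41: ⌊(42·455+162)/732⌋ − ⌊(41·455+162)/732⌋ = ⌊19272/732⌋ − ⌊18817/732⌋ = 26 − 25 = 1
n=42: ⌊(43·455+162)/732⌋ − ⌊(42·455+162)/732⌋ = ⌊19727/732⌋ − ⌊19272/732⌋ = 26 − 26 = 0
n=43: ⌊(44·455+162)/732⌋ − ⌊(43·455+162)/732⌋ = ⌊20182/732⌋ − ⌊19727/732⌋ = 27 − 26 = 1
n=44: ⌊(45·455+162)/732⌋ − ⌊(44·455+162)/732⌋ = ⌊20637/732⌋ − ⌊20182/732⌋ = 28 − 27 = 1
n=45: ⌊(46·455+162)/732⌋ − ⌊(45·455+162)/732⌋ = ⌊21092/732⌋ − ⌊20637/732⌋ = 28 − 28 = 0
n=46: ⌊(47·455+162)/732⌋ − ⌊(46·455+162)/732⌋ = ⌊21547/732⌋ − ⌊21092/732⌋ = 29 − 28 = 1
n=47: ⌊(48·455+162)/732⌋ − ⌊(47·455+162)/732⌋ = ⌊22002/732⌋ − ⌊21547/732⌋ = 30 − 29 = 1
n=48: ⌊(49·455+162)/732⌋ − ⌊(48·455+162)/732⌋ = ⌊22457/732⌋ − ⌊22002/732⌋ = 30 − 30 = 0
n=49: ⌊(50·455+162)/732⌋ − ⌊(49·455+162)/732⌋ = ⌊22912/732⌋ − ⌊22457/732⌋ = 31 − 30 = 1
n=50: ⌊(51·455+162)/732⌋ − ⌊(50·455+162)/732⌋ = ⌊23367/732⌋ − ⌊22912/732⌋ = 31 − 31 = 0
n=51: ⌊(52·455+162)/732⌋ − ⌊(51·455+162)/732⌋ = ⌊23822/732⌋ − ⌊23367/732⌋ = 32 − 31 = 1
n=52: ⌊(53·455+162)/732⌋ − ⌊(52·455+162)/732⌋ = ⌊24277/732⌋ − ⌊23822/732⌋ = 33 − 32 = 1
n=53: ⌊(54·455+162)/732⌋ − ⌊(53·455+162)/732⌋ = ⌊24732/732⌋ − ⌊24277/732⌋ = 33 − 33 = 0
n=54: ⌊(55·455+162)/732⌋ − ⌊(54·455+162)/732⌋ = ⌊25187/732⌋ − ⌊24732/732⌋ = 34 − 33 = 1
n=55: ⌊(56·455+162)/732⌋ − ⌊(55·455+162)/732⌋ = ⌊25642/732⌋ − ⌊25187/732⌋ = 35 − 34 = 1
n=56: ⌊(57·455+162)/732⌋ − ⌊(56·455+162)/732⌋ = ⌊26097/732⌋ − ⌊25642/732⌋ = 35 − 35 = 0
n=57: ⌊(58·455+162)/732⌋ − ⌊(57·455+162)/732⌋ = ⌊26552/732⌋ − ⌊26097/732⌋ = 36 − 35 = 1
n=58: ⌊(59·455+162)/732⌋ − ⌊(58·455+162)/732⌋ = ⌊27007/732⌋ − ⌊26552/732⌋ = 36 − 36 = 0
n=59: ⌊(60·455+162)/732⌋ − ⌊(59·455+162)/732⌋ = ⌊27462/732⌋ − ⌊27007/732⌋ = 37 − 36 = 1
n=60: ⌊(61·455+162)/732⌋ − ⌊(60·455+162)/732⌋ = ⌊27917/732⌋ − ⌊27462/732⌋ = 38 − 37 = 1
n=61: ⌊(62·455+162)/732⌋ − ⌊(61·455+162)/732⌋ = ⌊28372/732⌋ − ⌊27917/732⌋ = 38 − 38 = 0
n=62: ⌊(63·455+162)/732⌋ − ⌊(62·455+162)/732⌋ = ⌊28827/732⌋ − ⌊28372/732⌋ = 39 − 38 = 1
n=63: ⌊(64·455+162)/732⌋ − ⌊(63·455+162)/732⌋ = ⌊29282/732⌋ − ⌊28827/732⌋ = 40 − 39 = 1
n=64: ⌊(65·455+162)/732⌋ − ⌊(64·455+162)/732⌋ = ⌊29737/732⌋ − ⌊29282/732⌋ = 40 − 40 = 0
n=65: ⌊(66·455+162)/732⌋ − ⌊(65·455+162)/732⌋ = ⌊30192/732⌋ − ⌊29737/732⌋ = 41 − 40 = 1
n=66: ⌊(67·455+162)/732⌋ − ⌊(66·455+162)/732⌋ = ⌊30647/732⌋ − ⌊30192/732⌋ = 41 − 41 = 0
n=67: ⌊(68·455+162)/732⌋ − ⌊(67·455+162)/732⌋ = ⌊31102/732⌋ − ⌊30647/732⌋ = 42 − 41 = 1
n=68: ⌊(69·455+162)/732⌋ − ⌊(68·455+162)/732⌋ = ⌊31557/732⌋ − ⌊31102/732⌋ = 43 − 42 = 1
n=69: ⌊(70·455+162)/732⌋ − ⌊(69·455+162)/732⌋ = ⌊32012/732⌋ − ⌊31557/732⌋ = 43 − 43 = 0
n=70: ⌊(71·455+162)/732⌋ − ⌊(70·455+162)/732⌋ = ⌊32467/732⌋ − ⌊32012/732⌋ = 44 − 43 = 1
n=71: ⌊(72·455+162)/732⌋ − ⌊(71·455+162)/732⌋ = ⌊32922/732⌋ − ⌊32467/732⌋ = 44 − 44 = 0
n=72: ⌊(73·455+162)/732⌋ − ⌊(72·455+162)/732⌋ = ⌊33377/732⌋ − ⌊32922/732⌋ = 45 − 44 = 1
n=73: ⌊(74·455+162)/732⌋ − ⌊(73·455+162)/732⌋ = ⌊33832/732⌋ − ⌊33377/732⌋ = 46 − 45 = 1
n=74: ⌊(75·455+162)/732⌋ − ⌊(74·455+162)/732⌋ = ⌊34287/732⌋ − ⌊33832/732⌋ = 46 − 46 = 0
n=75: ⌊(76·455+162)/732⌋ − ⌊(75·455+162)/732⌋ = ⌊34742/732⌋ − ⌊34287/732⌋ = 47 − 46 = 1
n=76: ⌊(77·455+162)/732⌋ − ⌊(76·455+162)/732⌋ = ⌊35197/732⌋ − ⌊34742/732⌋ = 48 − 47 = 1
n=77: ⌊(78·455+162)/732⌋ − ⌊(77·455+162)/732⌋ = ⌊35652/732⌋ − ⌊35197/732⌋ = 48 − 48 = 0
n=78: ⌊(79·455+162)/732⌋ − ⌊(78·455+162)/732⌋ = ⌊36107/732⌋ − ⌊35652/732⌋ = 49 − 48 = 1
n=79: ⌊(80·455+162)/732⌋ − ⌊(79·455+162)/732⌋ = ⌊36562/732⌋ − ⌊36107/732⌋ = 49 − 49 = 0
n=80: ⌊(81·455+162)/732⌋ − ⌊(80·455+162)/732⌋ = ⌊37017/732⌋ − ⌊36562/732⌋ = 50 − 49 = 1


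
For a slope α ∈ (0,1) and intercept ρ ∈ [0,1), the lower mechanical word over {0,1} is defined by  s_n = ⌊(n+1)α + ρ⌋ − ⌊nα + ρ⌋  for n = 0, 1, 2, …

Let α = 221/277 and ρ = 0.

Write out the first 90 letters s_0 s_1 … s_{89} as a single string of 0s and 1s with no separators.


011101111011110111101111011110111101111011110111101111011110111101111011110111101111011110

n=0: ⌊(1·221)/277⌋ − ⌊(0·221)/277⌋ = ⌊221/277⌋ − ⌊0/277⌋ = 0 − 0 = 0
n=1: ⌊(2·221)/277⌋ − ⌊(1·221)/277⌋ = ⌊442/277⌋ − ⌊221/277⌋ = 1 − 0 = 1
n=2: ⌊(3·221)/277⌋ − ⌊(2·221)/277⌋ = ⌊663/277⌋ − ⌊442/277⌋ = 2 − 1 = 1
n=3: ⌊(4·221)/277⌋ − ⌊(3·221)/277⌋ = ⌊884/277⌋ − ⌊663/277⌋ = 3 − 2 = 1
n=4: ⌊(5·221)/277⌋ − ⌊(4·221)/277⌋ = ⌊1105/277⌋ − ⌊884/277⌋ = 3 − 3 = 0
n=5: ⌊(6·221)/277⌋ − ⌊(5·221)/277⌋ = ⌊1326/277⌋ − ⌊1105/277⌋ = 4 − 3 = 1
n=6: ⌊(7·221)/277⌋ − ⌊(6·221)/277⌋ = ⌊1547/277⌋ − ⌊1326/277⌋ = 5 − 4 = 1
n=7: ⌊(8·221)/277⌋ − ⌊(7·221)/277⌋ = ⌊1768/277⌋ − ⌊1547/277⌋ = 6 − 5 = 1
n=8: ⌊(9·221)/277⌋ − ⌊(8·221)/277⌋ = ⌊1989/277⌋ − ⌊1768/277⌋ = 7 − 6 = 1
n=9: ⌊(10·221)/277⌋ − ⌊(9·221)/277⌋ = ⌊2210/277⌋ − ⌊1989/277⌋ = 7 − 7 = 0
n=10: ⌊(11·221)/277⌋ − ⌊(10·221)/277⌋ = ⌊2431/277⌋ − ⌊2210/277⌋ = 8 − 7 = 1
n=11: ⌊(12·221)/277⌋ − ⌊(11·221)/277⌋ = ⌊2652/277⌋ − ⌊2431/277⌋ = 9 − 8 = 1
n=12: ⌊(13·221)/277⌋ − ⌊(12·221)/277⌋ = ⌊2873/277⌋ − ⌊2652/277⌋ = 10 − 9 = 1
n=13: ⌊(14·221)/277⌋ − ⌊(13·221)/277⌋ = ⌊3094/277⌋ − ⌊2873/277⌋ = 11 − 10 = 1
n=14: ⌊(15·221)/277⌋ − ⌊(14·221)/277⌋ = ⌊3315/277⌋ − ⌊3094/277⌋ = 11 − 11 = 0
n=15: ⌊(16·221)/277⌋ − ⌊(15·221)/277⌋ = ⌊3536/277⌋ − ⌊3315/277⌋ = 12 − 11 = 1
n=16: ⌊(17·221)/277⌋ − ⌊(16·221)/277⌋ = ⌊3757/277⌋ − ⌊3536/277⌋ = 13 − 12 = 1
n=17: ⌊(18·221)/277⌋ − ⌊(17·221)/277⌋ = ⌊3978/277⌋ − ⌊3757/277⌋ = 14 − 13 = 1
n=18: ⌊(19·221)/277⌋ − ⌊(18·221)/277⌋ = ⌊4199/277⌋ − ⌊3978/277⌋ = 15 − 14 = 1
n=19: ⌊(20·221)/277⌋ − ⌊(19·221)/277⌋ = ⌊4420/277⌋ − ⌊4199/277⌋ = 15 − 15 = 0
n=20: ⌊(21·221)/277⌋ − ⌊(20·221)/277⌋ = ⌊4641/277⌋ − ⌊4420/277⌋ = 16 − 15 = 1
n=21: ⌊(22·221)/277⌋ − ⌊(21·221)/277⌋ = ⌊4862/277⌋ − ⌊4641/277⌋ = 17 − 16 = 1
n=22: ⌊(23·221)/277⌋ − ⌊(22·221)/277⌋ = ⌊5083/277⌋ − ⌊4862/277⌋ = 18 − 17 = 1
n=23: ⌊(24·221)/277⌋ − ⌊(23·221)/277⌋ = ⌊5304/277⌋ − ⌊5083/277⌋ = 19 − 18 = 1
n=24: ⌊(25·221)/277⌋ − ⌊(24·221)/277⌋ = ⌊5525/277⌋ − ⌊5304/277⌋ = 19 − 19 = 0
n=25: ⌊(26·221)/277⌋ − ⌊(25·221)/277⌋ = ⌊5746/277⌋ − ⌊5525/277⌋ = 20 − 19 = 1
n=26: ⌊(27·221)/277⌋ − ⌊(26·221)/277⌋ = ⌊5967/277⌋ − ⌊5746/277⌋ = 21 − 20 = 1
n=27: ⌊(28·221)/277⌋ − ⌊(27·221)/277⌋ = ⌊6188/277⌋ − ⌊5967/277⌋ = 22 − 21 = 1
n=28: ⌊(29·221)/277⌋ − ⌊(28·221)/277⌋ = ⌊6409/277⌋ − ⌊6188/277⌋ = 23 − 22 = 1
n=29: ⌊(30·221)/277⌋ − ⌊(29·221)/277⌋ = ⌊6630/277⌋ − ⌊6409/277⌋ = 23 − 23 = 0
n=30: ⌊(31·221)/277⌋ − ⌊(30·221)/277⌋ = ⌊6851/277⌋ − ⌊6630/277⌋ = 24 − 23 = 1
n=31: ⌊(32·221)/277⌋ − ⌊(31·221)/277⌋ = ⌊7072/277⌋ − ⌊6851/277⌋ = 25 − 24 = 1
n=32: ⌊(33·221)/277⌋ − ⌊(32·221)/277⌋ = ⌊7293/277⌋ − ⌊7072/277⌋ = 26 − 25 = 1
n=33: ⌊(34·221)/277⌋ − ⌊(33·221)/277⌋ = ⌊7514/277⌋ − ⌊7293/277⌋ = 27 − 26 = 1
n=34: ⌊(35·221)/277⌋ − ⌊(34·221)/277⌋ = ⌊7735/277⌋ − ⌊7514/277⌋ = 27 − 27 = 0
n=35: ⌊(36·221)/277⌋ − ⌊(35·221)/277⌋ = ⌊7956/277⌋ − ⌊7735/277⌋ = 28 − 27 = 1
n=36: ⌊(37·221)/277⌋ − ⌊(36·221)/277⌋ = ⌊8177/277⌋ − ⌊7956/277⌋ = 29 − 28 = 1
n=37: ⌊(38·221)/277⌋ − ⌊(37·221)/277⌋ = ⌊8398/277⌋ − ⌊8177/277⌋ = 30 − 29 = 1
n=38: ⌊(39·221)/277⌋ − ⌊(38·221)/277⌋ = ⌊8619/277⌋ − ⌊8398/277⌋ = 31 − 30 = 1
n=39: ⌊(40·221)/277⌋ − ⌊(39·221)/277⌋ = ⌊8840/277⌋ − ⌊8619/277⌋ = 31 − 31 = 0
n=40: ⌊(41·221)/277⌋ − ⌊(40·221)/277⌋ = ⌊9061/277⌋ − ⌊8840/277⌋ = 32 − 31 = 1
n=41: ⌊(42·221)/277⌋ − ⌊(41·221)/277⌋ = ⌊9282/277⌋ − ⌊9061/277⌋ = 33 − 32 = 1
n=42: ⌊(43·221)/277⌋ − ⌊(42·221)/277⌋ = ⌊9503/277⌋ − ⌊9282/277⌋ = 34 − 33 = 1
n=43: ⌊(44·221)/277⌋ − ⌊(43·221)/277⌋ = ⌊9724/277⌋ − ⌊9503/277⌋ = 35 − 34 = 1
n=44: ⌊(45·221)/277⌋ − ⌊(44·221)/277⌋ = ⌊9945/277⌋ − ⌊9724/277⌋ = 35 − 35 = 0
n=45: ⌊(46·221)/277⌋ − ⌊(45·221)/277⌋ = ⌊10166/277⌋ − ⌊9945/277⌋ = 36 − 35 = 1
n=46: ⌊(47·221)/277⌋ − ⌊(46·221)/277⌋ = ⌊10387/277⌋ − ⌊10166/277⌋ = 37 − 36 = 1
n=47: ⌊(48·221)/277⌋ − ⌊(47·221)/277⌋ = ⌊10608/277⌋ − ⌊10387/277⌋ = 38 − 37 = 1
n=48: ⌊(49·221)/277⌋ − ⌊(48·221)/277⌋ = ⌊10829/277⌋ − ⌊10608/277⌋ = 39 − 38 = 1
n=49: ⌊(50·221)/277⌋ − ⌊(49·221)/277⌋ = ⌊11050/277⌋ − ⌊10829/277⌋ = 39 − 39 = 0
n=50: ⌊(51·221)/277⌋ − ⌊(50·221)/277⌋ = ⌊11271/277⌋ − ⌊11050/277⌋ = 40 − 39 = 1
n=51: ⌊(52·221)/277⌋ − ⌊(51·221)/277⌋ = ⌊11492/277⌋ − ⌊11271/277⌋ = 41 − 40 = 1
n=52: ⌊(53·221)/277⌋ − ⌊(52·221)/277⌋ = ⌊11713/277⌋ − ⌊11492/277⌋ = 42 − 41 = 1
n=53: ⌊(54·221)/277⌋ − ⌊(53·221)/277⌋ = ⌊11934/277⌋ − ⌊11713/277⌋ = 43 − 42 = 1
n=54: ⌊(55·221)/277⌋ − ⌊(54·221)/277⌋ = ⌊12155/277⌋ − ⌊11934/277⌋ = 43 − 43 = 0
n=55: ⌊(56·221)/277⌋ − ⌊(55·221)/277⌋ = ⌊12376/277⌋ − ⌊12155/277⌋ = 44 − 43 = 1
n=56: ⌊(57·221)/277⌋ − ⌊(56·221)/277⌋ = ⌊12597/277⌋ − ⌊12376/277⌋ = 45 − 44 = 1
n=57: ⌊(58·221)/277⌋ − ⌊(57·221)/277⌋ = ⌊12818/277⌋ − ⌊12597/277⌋ = 46 − 45 = 1
n=58: ⌊(59·221)/277⌋ − ⌊(58·221)/277⌋ = ⌊13039/277⌋ − ⌊12818/277⌋ = 47 − 46 = 1
n=59: ⌊(60·221)/277⌋ − ⌊(59·221)/277⌋ = ⌊13260/277⌋ − ⌊13039/277⌋ = 47 − 47 = 0
n=60: ⌊(61·221)/277⌋ − ⌊(60·221)/277⌋ = ⌊13481/277⌋ − ⌊13260/277⌋ = 48 − 47 = 1
n=61: ⌊(62·221)/277⌋ − ⌊(61·221)/277⌋ = ⌊13702/277⌋ − ⌊13481/277⌋ = 49 − 48 = 1
n=62: ⌊(63·221)/277⌋ − ⌊(62·221)/277⌋ = ⌊13923/277⌋ − ⌊13702/277⌋ = 50 − 49 = 1
n=63: ⌊(64·221)/277⌋ − ⌊(63·221)/277⌋ = ⌊14144/277⌋ − ⌊13923/277⌋ = 51 − 50 = 1
n=64: ⌊(65·221)/277⌋ − ⌊(64·221)/277⌋ = ⌊14365/277⌋ − ⌊14144/277⌋ = 51 − 51 = 0
n=65: ⌊(66·221)/277⌋ − ⌊(65·221)/277⌋ = ⌊14586/277⌋ − ⌊14365/277⌋ = 52 − 51 = 1
n=66: ⌊(67·221)/277⌋ − ⌊(66·221)/277⌋ = ⌊14807/277⌋ − ⌊14586/277⌋ = 53 − 52 = 1
n=67: ⌊(68·221)/277⌋ − ⌊(67·221)/277⌋ = ⌊15028/277⌋ − ⌊14807/277⌋ = 54 − 53 = 1
n=68: ⌊(69·221)/277⌋ − ⌊(68·221)/277⌋ = ⌊15249/277⌋ − ⌊15028/277⌋ = 55 − 54 = 1
n=69: ⌊(70·221)/277⌋ − ⌊(69·221)/277⌋ = ⌊15470/277⌋ − ⌊15249/277⌋ = 55 − 55 = 0
n=70: ⌊(71·221)/277⌋ − ⌊(70·221)/277⌋ = ⌊15691/277⌋ − ⌊15470/277⌋ = 56 − 55 = 1
n=71: ⌊(72·221)/277⌋ − ⌊(71·221)/277⌋ = ⌊15912/277⌋ − ⌊15691/277⌋ = 57 − 56 = 1
n=72: ⌊(73·221)/277⌋ − ⌊(72·221)/277⌋ = ⌊16133/277⌋ − ⌊15912/277⌋ = 58 − 57 = 1
n=73: ⌊(74·221)/277⌋ − ⌊(73·221)/277⌋ = ⌊16354/277⌋ − ⌊16133/277⌋ = 59 − 58 = 1
n=74: ⌊(75·221)/277⌋ − ⌊(74·221)/277⌋ = ⌊16575/277⌋ − ⌊16354/277⌋ = 59 − 59 = 0
n=75: ⌊(76·221)/277⌋ − ⌊(75·221)/277⌋ = ⌊16796/277⌋ − ⌊16575/277⌋ = 60 − 59 = 1
n=76: ⌊(77·221)/277⌋ − ⌊(76·221)/277⌋ = ⌊17017/277⌋ − ⌊16796/277⌋ = 61 − 60 = 1
n=77: ⌊(78·221)/277⌋ − ⌊(77·221)/277⌋ = ⌊17238/277⌋ − ⌊17017/277⌋ = 62 − 61 = 1
n=78: ⌊(79·221)/277⌋ − ⌊(78·221)/277⌋ = ⌊17459/277⌋ − ⌊17238/277⌋ = 63 − 62 = 1
n=79: ⌊(80·221)/277⌋ − ⌊(79·221)/277⌋ = ⌊17680/277⌋ − ⌊17459/277⌋ = 63 − 63 = 0
n=80: ⌊(81·221)/277⌋ − ⌊(80·221)/277⌋ = ⌊17901/277⌋ − ⌊17680/277⌋ = 64 − 63 = 1
n=81: ⌊(82·221)/277⌋ − ⌊(81·221)/277⌋ = ⌊18122/277⌋ − ⌊17901/277⌋ = 65 − 64 = 1
n=82: ⌊(83·221)/277⌋ − ⌊(82·221)/277⌋ = ⌊18343/277⌋ − ⌊18122/277⌋ = 66 − 65 = 1
n=83: ⌊(84·221)/277⌋ − ⌊(83·221)/277⌋ = ⌊18564/277⌋ − ⌊18343/277⌋ = 67 − 66 = 1
n=84: ⌊(85·221)/277⌋ − ⌊(84·221)/277⌋ = ⌊18785/277⌋ − ⌊18564/277⌋ = 67 − 67 = 0
n=85: ⌊(86·221)/277⌋ − ⌊(85·221)/277⌋ = ⌊19006/277⌋ − ⌊18785/277⌋ = 68 − 67 = 1
n=86: ⌊(87·221)/277⌋ − ⌊(86·221)/277⌋ = ⌊19227/277⌋ − ⌊19006/277⌋ = 69 − 68 = 1
n=87: ⌊(88·221)/277⌋ − ⌊(87·221)/277⌋ = ⌊19448/277⌋ − ⌊19227/277⌋ = 70 − 69 = 1
n=88: ⌊(89·221)/277⌋ − ⌊(88·221)/277⌋ = ⌊19669/277⌋ − ⌊19448/277⌋ = 71 − 70 = 1
n=89: ⌊(90·221)/277⌋ − ⌊(89·221)/277⌋ = ⌊19890/277⌋ − ⌊19669/277⌋ = 71 − 71 = 0


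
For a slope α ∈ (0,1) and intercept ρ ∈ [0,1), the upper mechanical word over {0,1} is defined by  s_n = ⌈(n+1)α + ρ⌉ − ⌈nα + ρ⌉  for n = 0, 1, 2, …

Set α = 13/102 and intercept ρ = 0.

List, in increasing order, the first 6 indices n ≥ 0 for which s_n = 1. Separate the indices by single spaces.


n=0: ⌈13/102⌉−⌈0/102⌉ = 1−0 = 1  ← one
n=1: ⌈26/102⌉−⌈13/102⌉ = 1−1 = 0
n=2: ⌈39/102⌉−⌈26/102⌉ = 1−1 = 0
n=3: ⌈52/102⌉−⌈39/102⌉ = 1−1 = 0
n=4: ⌈65/102⌉−⌈52/102⌉ = 1−1 = 0
n=5: ⌈78/102⌉−⌈65/102⌉ = 1−1 = 0
n=6: ⌈91/102⌉−⌈78/102⌉ = 1−1 = 0
n=7: ⌈104/102⌉−⌈91/102⌉ = 2−1 = 1  ← one
n=8: ⌈117/102⌉−⌈104/102⌉ = 2−2 = 0
n=9: ⌈130/102⌉−⌈117/102⌉ = 2−2 = 0
n=10: ⌈143/102⌉−⌈130/102⌉ = 2−2 = 0
n=11: ⌈156/102⌉−⌈143/102⌉ = 2−2 = 0
n=12: ⌈169/102⌉−⌈156/102⌉ = 2−2 = 0
n=13: ⌈182/102⌉−⌈169/102⌉ = 2−2 = 0
n=14: ⌈195/102⌉−⌈182/102⌉ = 2−2 = 0
n=15: ⌈208/102⌉−⌈195/102⌉ = 3−2 = 1  ← one
n=16: ⌈221/102⌉−⌈208/102⌉ = 3−3 = 0
n=17: ⌈234/102⌉−⌈221/102⌉ = 3−3 = 0
n=18: ⌈247/102⌉−⌈234/102⌉ = 3−3 = 0
n=19: ⌈260/102⌉−⌈247/102⌉ = 3−3 = 0
n=20: ⌈273/102⌉−⌈260/102⌉ = 3−3 = 0
n=21: ⌈286/102⌉−⌈273/102⌉ = 3−3 = 0
n=22: ⌈299/102⌉−⌈286/102⌉ = 3−3 = 0
n=23: ⌈312/102⌉−⌈299/102⌉ = 4−3 = 1  ← one
n=24: ⌈325/102⌉−⌈312/102⌉ = 4−4 = 0
n=25: ⌈338/102⌉−⌈325/102⌉ = 4−4 = 0
n=26: ⌈351/102⌉−⌈338/102⌉ = 4−4 = 0
n=27: ⌈364/102⌉−⌈351/102⌉ = 4−4 = 0
n=28: ⌈377/102⌉−⌈364/102⌉ = 4−4 = 0
n=29: ⌈390/102⌉−⌈377/102⌉ = 4−4 = 0
n=30: ⌈403/102⌉−⌈390/102⌉ = 4−4 = 0
n=31: ⌈416/102⌉−⌈403/102⌉ = 5−4 = 1  ← one
n=32: ⌈429/102⌉−⌈416/102⌉ = 5−5 = 0
n=33: ⌈442/102⌉−⌈429/102⌉ = 5−5 = 0
n=34: ⌈455/102⌉−⌈442/102⌉ = 5−5 = 0
n=35: ⌈468/102⌉−⌈455/102⌉ = 5−5 = 0
n=36: ⌈481/102⌉−⌈468/102⌉ = 5−5 = 0
n=37: ⌈494/102⌉−⌈481/102⌉ = 5−5 = 0
n=38: ⌈507/102⌉−⌈494/102⌉ = 5−5 = 0
n=39: ⌈520/102⌉−⌈507/102⌉ = 6−5 = 1  ← one
positions of the first 6 ones: 0 7 15 23 31 39

0 7 15 23 31 39


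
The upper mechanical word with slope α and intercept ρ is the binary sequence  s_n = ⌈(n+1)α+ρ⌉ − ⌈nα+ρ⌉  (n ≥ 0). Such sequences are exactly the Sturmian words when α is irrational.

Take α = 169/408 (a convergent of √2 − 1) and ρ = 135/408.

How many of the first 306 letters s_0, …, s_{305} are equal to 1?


#1s = Σ_{n=0}^{305} s_n = Σ_{n=0}^{305} (⌈(n+1)α+ρ⌉ − ⌈nα+ρ⌉)
the sum telescopes: every ⌈nα+ρ⌉ with 0 < n < 306 appears once with + and once with −, leaving ⌈306α+ρ⌉ − ⌈0·α+ρ⌉
306α + ρ = (306·169 + 135) / 408 = 51849/408
ρ = 135/408
⌈51849/408⌉ = 128,  ⌈135/408⌉ = 1
#1s = 128 − 1 = 127

127


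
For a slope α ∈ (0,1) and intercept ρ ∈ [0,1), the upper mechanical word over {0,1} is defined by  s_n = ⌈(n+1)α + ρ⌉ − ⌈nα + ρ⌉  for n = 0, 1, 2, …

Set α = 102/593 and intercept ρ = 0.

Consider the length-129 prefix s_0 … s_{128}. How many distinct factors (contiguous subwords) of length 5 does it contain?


6

t_n = ⌈(n·102)/593⌉ for n = 0 … 129:
  n=0…9: ⌈0/593⌉=0 ⌈102/593⌉=1 ⌈204/593⌉=1 ⌈306/593⌉=1 ⌈408/593⌉=1 ⌈510/593⌉=1 ⌈612/593⌉=2 ⌈714/593⌉=2 ⌈816/593⌉=2 ⌈918/593⌉=2
  n=10…19: ⌈1020/593⌉=2 ⌈1122/593⌉=2 ⌈1224/593⌉=3 ⌈1326/593⌉=3 ⌈1428/593⌉=3 ⌈1530/593⌉=3 ⌈1632/593⌉=3 ⌈1734/593⌉=3 ⌈1836/593⌉=4 ⌈1938/593⌉=4
  n=20…29: ⌈2040/593⌉=4 ⌈2142/593⌉=4 ⌈2244/593⌉=4 ⌈2346/593⌉=4 ⌈2448/593⌉=5 ⌈2550/593⌉=5 ⌈2652/593⌉=5 ⌈2754/593⌉=5 ⌈2856/593⌉=5 ⌈2958/593⌉=5
  n=30…39: ⌈3060/593⌉=6 ⌈3162/593⌉=6 ⌈3264/593⌉=6 ⌈3366/593⌉=6 ⌈3468/593⌉=6 ⌈3570/593⌉=7 ⌈3672/593⌉=7 ⌈3774/593⌉=7 ⌈3876/593⌉=7 ⌈3978/593⌉=7
  n=40…49: ⌈4080/593⌉=7 ⌈4182/593⌉=8 ⌈4284/593⌉=8 ⌈4386/593⌉=8 ⌈4488/593⌉=8 ⌈4590/593⌉=8 ⌈4692/593⌉=8 ⌈4794/593⌉=9 ⌈4896/593⌉=9 ⌈4998/593⌉=9
  n=50…59: ⌈5100/593⌉=9 ⌈5202/593⌉=9 ⌈5304/593⌉=9 ⌈5406/593⌉=10 ⌈5508/593⌉=10 ⌈5610/593⌉=10 ⌈5712/593⌉=10 ⌈5814/593⌉=10 ⌈5916/593⌉=10 ⌈6018/593⌉=11
  n=60…69: ⌈6120/593⌉=11 ⌈6222/593⌉=11 ⌈6324/593⌉=11 ⌈6426/593⌉=11 ⌈6528/593⌉=12 ⌈6630/593⌉=12 ⌈6732/593⌉=12 ⌈6834/593⌉=12 ⌈6936/593⌉=12 ⌈7038/593⌉=12
  n=70…79: ⌈7140/593⌉=13 ⌈7242/593⌉=13 ⌈7344/593⌉=13 ⌈7446/593⌉=13 ⌈7548/593⌉=13 ⌈7650/593⌉=13 ⌈7752/593⌉=14 ⌈7854/593⌉=14 ⌈7956/593⌉=14 ⌈8058/593⌉=14
  n=80…89: ⌈8160/593⌉=14 ⌈8262/593⌉=14 ⌈8364/593⌉=15 ⌈8466/593⌉=15 ⌈8568/593⌉=15 ⌈8670/593⌉=15 ⌈8772/593⌉=15 ⌈8874/593⌉=15 ⌈8976/593⌉=16 ⌈9078/593⌉=16
  n=90…99: ⌈9180/593⌉=16 ⌈9282/593⌉=16 ⌈9384/593⌉=16 ⌈9486/593⌉=16 ⌈9588/593⌉=17 ⌈9690/593⌉=17 ⌈9792/593⌉=17 ⌈9894/593⌉=17 ⌈9996/593⌉=17 ⌈10098/593⌉=18
  n=100…109: ⌈10200/593⌉=18 ⌈10302/593⌉=18 ⌈10404/593⌉=18 ⌈10506/593⌉=18 ⌈10608/593⌉=18 ⌈10710/593⌉=19 ⌈10812/593⌉=19 ⌈10914/593⌉=19 ⌈11016/593⌉=19 ⌈11118/593⌉=19
  n=110…119: ⌈11220/593⌉=19 ⌈11322/593⌉=20 ⌈11424/593⌉=20 ⌈11526/593⌉=20 ⌈11628/593⌉=20 ⌈11730/593⌉=20 ⌈11832/593⌉=20 ⌈11934/593⌉=21 ⌈12036/593⌉=21 ⌈12138/593⌉=21
  n=120…129: ⌈12240/593⌉=21 ⌈12342/593⌉=21 ⌈12444/593⌉=21 ⌈12546/593⌉=22 ⌈12648/593⌉=22 ⌈12750/593⌉=22 ⌈12852/593⌉=22 ⌈12954/593⌉=22 ⌈13056/593⌉=23 ⌈13158/593⌉=23
s_n = t_(n+1) − t_n for n = 0 … 128 gives
prefix = 100001000001000001000001000001000010000010000010000010000010000100000100000100000100000100000100001000001000001000001000001000010
slide a length-5 window over [0..4] … [124..128] (125 windows); first occurrence of each distinct factor:
  [  0..  4] 10000
  [  1..  5] 00001
  [  2..  6] 00010
  [  3..  7] 00100
  [  4..  8] 01000
  [  6.. 10] 00000
  (the other 119 windows repeat one of these)
distinct factors: {00000, 00001, 00010, 00100, 01000, 10000}
count = 6  (Sturmian bound for length 5 is 6)
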